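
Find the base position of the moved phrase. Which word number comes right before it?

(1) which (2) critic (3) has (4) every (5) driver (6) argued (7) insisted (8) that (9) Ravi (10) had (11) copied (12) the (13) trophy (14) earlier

6

The displaced element is "which critic" (word 2).
It is linked across 1 clause boundary (Ø).
It functions as the subject of "insisted", so the gap sits immediately after word 6 ("argued").
Base order: Every driver has argued that which critic insisted that Ravi had copied the trophy earlier.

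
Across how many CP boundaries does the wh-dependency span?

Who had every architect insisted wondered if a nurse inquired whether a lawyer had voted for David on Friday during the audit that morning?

1

"who" is extracted from the subject of "wondered".
Boundaries crossed, outermost first: [Ø] — 1 in total.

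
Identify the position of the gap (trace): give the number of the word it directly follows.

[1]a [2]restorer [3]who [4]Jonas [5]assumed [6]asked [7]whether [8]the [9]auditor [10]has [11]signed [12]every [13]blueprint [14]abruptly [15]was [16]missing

The displaced element is "a restorer" (word 2).
It is linked across 1 clause boundary (Ø).
It functions as the subject of "asked", so the gap sits immediately after word 5 ("assumed").
Base order: Jonas assumed that a restorer asked whether the auditor has signed every blueprint abruptly.

5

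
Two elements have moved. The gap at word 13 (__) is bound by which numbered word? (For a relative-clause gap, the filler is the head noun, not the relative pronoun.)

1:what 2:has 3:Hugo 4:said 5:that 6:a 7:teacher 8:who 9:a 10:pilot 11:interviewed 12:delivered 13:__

The marked gap is the direct object of "delivered".
Its filler is the fronted wh-phrase "what", at word 1.
(The other dependency links word 7 to a gap after word 11.)

1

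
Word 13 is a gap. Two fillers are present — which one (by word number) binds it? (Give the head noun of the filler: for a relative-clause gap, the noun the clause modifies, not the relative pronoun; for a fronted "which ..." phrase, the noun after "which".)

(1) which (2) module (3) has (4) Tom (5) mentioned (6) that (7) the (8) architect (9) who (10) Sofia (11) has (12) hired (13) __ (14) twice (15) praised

8

The marked gap is inside the relative clause, the direct object of "hired".
Its filler is the head noun "architect" (via "who"), at word 8.
(The other dependency links word 2 to a gap after word 15.)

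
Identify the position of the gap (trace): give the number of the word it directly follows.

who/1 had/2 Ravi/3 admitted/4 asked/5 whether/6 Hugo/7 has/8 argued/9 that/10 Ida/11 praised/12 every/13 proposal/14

4

The displaced element is "who" (word 1).
It is linked across 1 clause boundary (Ø).
It functions as the subject of "asked", so the gap sits immediately after word 4 ("admitted").
Base order: Ravi had admitted that who asked whether Hugo has argued that Ida praised every proposal.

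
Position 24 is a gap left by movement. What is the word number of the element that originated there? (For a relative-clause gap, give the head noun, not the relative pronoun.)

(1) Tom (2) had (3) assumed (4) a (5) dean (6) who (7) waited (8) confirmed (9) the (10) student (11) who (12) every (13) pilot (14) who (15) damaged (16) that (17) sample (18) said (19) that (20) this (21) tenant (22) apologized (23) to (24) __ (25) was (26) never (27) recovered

10

The gap at 24 is the prepositional object of "apologized", inside a relative clause.
The relative pronoun is "who" (word 11); it is bound by the head noun immediately before it.
Its filler is the head noun "student", at word 10.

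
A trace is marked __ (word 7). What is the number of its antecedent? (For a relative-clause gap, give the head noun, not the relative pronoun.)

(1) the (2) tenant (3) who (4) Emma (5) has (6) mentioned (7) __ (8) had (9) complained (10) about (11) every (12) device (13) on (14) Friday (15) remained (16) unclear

2

The gap at 7 is the subject of "complained", inside a relative clause.
The relative pronoun is "who" (word 3); it is bound by the head noun immediately before it.
Its filler is the head noun "tenant", at word 2.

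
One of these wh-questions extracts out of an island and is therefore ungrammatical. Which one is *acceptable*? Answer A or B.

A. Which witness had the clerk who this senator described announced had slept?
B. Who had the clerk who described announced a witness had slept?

A

In B, the wh-phrase is extracted from inside a complex-NP island (relative clause) (introduced by "who"), which blocks movement.
In A, the extraction path crosses only that-complement boundaries, which are transparent.
So A is grammatical.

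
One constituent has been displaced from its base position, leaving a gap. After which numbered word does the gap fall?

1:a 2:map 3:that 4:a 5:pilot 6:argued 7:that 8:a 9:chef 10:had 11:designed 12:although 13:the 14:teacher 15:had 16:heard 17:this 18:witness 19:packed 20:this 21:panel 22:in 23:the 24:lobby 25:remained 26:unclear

11

The displaced element is "a map" (word 2).
It is linked across 1 clause boundary (that).
It functions as the direct object of "designed", so the gap sits immediately after word 11 ("designed").
Base order: A pilot argued that a chef had designed a map although the teacher had heard this witness packed this panel in the lobby.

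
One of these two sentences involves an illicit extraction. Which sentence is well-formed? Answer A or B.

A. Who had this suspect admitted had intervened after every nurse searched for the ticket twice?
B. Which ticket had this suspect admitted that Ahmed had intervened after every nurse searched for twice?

In B, the wh-phrase is extracted from inside an adjunct island (introduced by "after"), which blocks movement.
In A, the extraction path crosses only that-complement boundaries, which are transparent.
So A is grammatical.

A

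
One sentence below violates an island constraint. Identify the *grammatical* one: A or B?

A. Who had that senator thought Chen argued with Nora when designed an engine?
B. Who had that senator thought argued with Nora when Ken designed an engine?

In A, the wh-phrase is extracted from inside an adjunct island (introduced by "when"), which blocks movement.
In B, the extraction path crosses only that-complement boundaries, which are transparent.
So B is grammatical.

B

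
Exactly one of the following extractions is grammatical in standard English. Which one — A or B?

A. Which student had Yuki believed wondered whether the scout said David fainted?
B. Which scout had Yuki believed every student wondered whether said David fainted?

In B, the wh-phrase is extracted from inside a wh-island (introduced by "whether"), which blocks movement.
In A, the extraction path crosses only that-complement boundaries, which are transparent.
So A is grammatical.

A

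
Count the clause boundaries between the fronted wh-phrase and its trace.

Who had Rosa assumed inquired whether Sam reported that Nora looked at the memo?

1

"who" is extracted from the subject of "inquired".
Boundaries crossed, outermost first: [Ø] — 1 in total.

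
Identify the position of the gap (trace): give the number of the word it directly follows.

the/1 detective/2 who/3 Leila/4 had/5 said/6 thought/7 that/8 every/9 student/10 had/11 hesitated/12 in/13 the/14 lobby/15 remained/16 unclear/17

6

The displaced element is "the detective" (word 2).
It is linked across 1 clause boundary (Ø).
It functions as the subject of "thought", so the gap sits immediately after word 6 ("said").
Base order: Leila had said the detective thought that every student had hesitated in the lobby.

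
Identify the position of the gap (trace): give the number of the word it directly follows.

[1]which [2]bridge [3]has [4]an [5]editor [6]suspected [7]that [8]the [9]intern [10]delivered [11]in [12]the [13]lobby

The displaced element is "which bridge" (word 2).
It is linked across 1 clause boundary (that).
It functions as the direct object of "delivered", so the gap sits immediately after word 10 ("delivered").
Base order: An editor has suspected that the intern delivered which bridge in the lobby.

10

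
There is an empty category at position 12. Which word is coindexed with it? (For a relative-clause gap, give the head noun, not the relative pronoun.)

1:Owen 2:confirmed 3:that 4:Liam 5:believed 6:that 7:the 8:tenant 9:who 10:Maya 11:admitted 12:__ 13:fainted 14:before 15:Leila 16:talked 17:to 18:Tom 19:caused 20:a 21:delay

8

The gap at 12 is the subject of "fainted", inside a relative clause.
The relative pronoun is "who" (word 9); it is bound by the head noun immediately before it.
Its filler is the head noun "tenant", at word 8.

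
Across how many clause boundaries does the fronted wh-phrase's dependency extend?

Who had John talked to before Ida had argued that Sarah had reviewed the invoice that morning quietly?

0

"who" originates inside the matrix clause — no clause boundary is crossed.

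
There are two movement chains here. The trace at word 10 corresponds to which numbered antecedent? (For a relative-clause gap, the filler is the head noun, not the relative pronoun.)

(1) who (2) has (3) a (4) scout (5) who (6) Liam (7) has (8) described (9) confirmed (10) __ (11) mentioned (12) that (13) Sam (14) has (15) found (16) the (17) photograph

The marked gap is the subject of "mentioned".
Its filler is the fronted wh-phrase "who", at word 1.
(The other dependency links word 4 to a gap after word 8.)

1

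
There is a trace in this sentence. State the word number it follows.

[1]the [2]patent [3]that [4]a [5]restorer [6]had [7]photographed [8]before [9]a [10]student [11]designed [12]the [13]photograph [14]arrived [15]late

7

The displaced element is "the patent" (word 2).
It functions as the direct object of "photographed", so the gap sits immediately after word 7 ("photographed").
Base order: A restorer had photographed the patent before a student designed the photograph.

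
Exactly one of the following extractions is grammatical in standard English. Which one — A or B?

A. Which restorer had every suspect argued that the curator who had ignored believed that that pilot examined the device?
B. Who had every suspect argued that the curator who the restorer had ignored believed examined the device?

B

In A, the wh-phrase is extracted from inside a complex-NP island (relative clause) (introduced by "who"), which blocks movement.
In B, the extraction path crosses only that-complement boundaries, which are transparent.
So B is grammatical.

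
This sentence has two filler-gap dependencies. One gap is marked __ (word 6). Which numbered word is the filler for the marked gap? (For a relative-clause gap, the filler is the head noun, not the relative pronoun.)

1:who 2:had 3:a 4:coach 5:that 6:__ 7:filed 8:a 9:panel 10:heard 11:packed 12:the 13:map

The marked gap is inside the relative clause, the subject of "filed".
Its filler is the head noun "coach" (via "that"), at word 4.
(The other dependency links word 1 to a gap after word 10.)

4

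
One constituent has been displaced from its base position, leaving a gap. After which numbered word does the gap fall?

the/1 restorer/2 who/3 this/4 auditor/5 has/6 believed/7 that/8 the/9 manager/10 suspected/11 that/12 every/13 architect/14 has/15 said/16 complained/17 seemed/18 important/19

16

The displaced element is "the restorer" (word 2).
It is linked across 3 clause boundaries (that → that → Ø).
It functions as the subject of "complained", so the gap sits immediately after word 16 ("said").
Base order: This auditor has believed that the manager suspected that every architect has said that the restorer complained.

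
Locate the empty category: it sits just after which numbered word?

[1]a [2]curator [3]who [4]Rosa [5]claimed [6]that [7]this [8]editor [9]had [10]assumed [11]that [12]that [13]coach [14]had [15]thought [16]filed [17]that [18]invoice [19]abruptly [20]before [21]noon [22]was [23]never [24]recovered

The displaced element is "a curator" (word 2).
It is linked across 3 clause boundaries (that → that → Ø).
It functions as the subject of "filed", so the gap sits immediately after word 15 ("thought").
Base order: Rosa claimed that this editor had assumed that that coach had thought that a curator filed that invoice abruptly before noon.

15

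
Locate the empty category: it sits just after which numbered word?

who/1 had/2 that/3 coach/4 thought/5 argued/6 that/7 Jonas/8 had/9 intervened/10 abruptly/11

5

The displaced element is "who" (word 1).
It is linked across 1 clause boundary (Ø).
It functions as the subject of "argued", so the gap sits immediately after word 5 ("thought").
Base order: That coach had thought that who argued that Jonas had intervened abruptly.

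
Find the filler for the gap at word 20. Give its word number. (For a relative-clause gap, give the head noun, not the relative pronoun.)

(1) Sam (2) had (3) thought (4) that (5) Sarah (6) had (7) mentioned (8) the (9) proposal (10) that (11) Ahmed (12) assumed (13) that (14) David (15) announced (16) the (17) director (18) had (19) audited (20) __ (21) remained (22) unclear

The gap at 20 is the object of "audited", inside a relative clause.
The relative pronoun is "that" (word 10); it is bound by the head noun immediately before it.
Its filler is the head noun "proposal", at word 9.

9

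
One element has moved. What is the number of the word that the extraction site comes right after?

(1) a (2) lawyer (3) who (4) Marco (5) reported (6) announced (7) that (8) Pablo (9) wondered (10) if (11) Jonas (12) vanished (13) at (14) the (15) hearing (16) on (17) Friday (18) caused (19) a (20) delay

The displaced element is "a lawyer" (word 2).
It is linked across 1 clause boundary (Ø).
It functions as the subject of "announced", so the gap sits immediately after word 5 ("reported").
Base order: Marco reported that a lawyer announced that Pablo wondered if Jonas vanished at the hearing on Friday.

5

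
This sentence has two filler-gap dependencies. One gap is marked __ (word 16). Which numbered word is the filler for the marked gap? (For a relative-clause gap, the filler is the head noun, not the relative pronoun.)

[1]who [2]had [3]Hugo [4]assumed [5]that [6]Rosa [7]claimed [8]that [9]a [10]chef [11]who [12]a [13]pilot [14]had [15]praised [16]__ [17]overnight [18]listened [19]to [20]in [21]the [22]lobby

The marked gap is inside the relative clause, the direct object of "praised".
Its filler is the head noun "chef" (via "who"), at word 10.
(The other dependency links word 1 to a gap after word 19.)

10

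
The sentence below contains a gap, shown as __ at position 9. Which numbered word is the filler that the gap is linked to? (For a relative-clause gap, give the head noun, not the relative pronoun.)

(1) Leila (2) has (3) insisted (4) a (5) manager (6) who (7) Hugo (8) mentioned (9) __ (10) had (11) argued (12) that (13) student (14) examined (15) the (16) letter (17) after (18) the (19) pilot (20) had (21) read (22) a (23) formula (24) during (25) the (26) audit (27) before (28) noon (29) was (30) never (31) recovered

The gap at 9 is the subject of "argued", inside a relative clause.
The relative pronoun is "who" (word 6); it is bound by the head noun immediately before it.
Its filler is the head noun "manager", at word 5.

5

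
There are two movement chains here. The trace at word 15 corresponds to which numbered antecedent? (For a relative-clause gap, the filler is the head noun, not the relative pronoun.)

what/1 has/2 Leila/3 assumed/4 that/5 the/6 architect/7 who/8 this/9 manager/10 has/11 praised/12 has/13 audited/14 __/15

The marked gap is the direct object of "audited".
Its filler is the fronted wh-phrase "what", at word 1.
(The other dependency links word 7 to a gap after word 12.)

1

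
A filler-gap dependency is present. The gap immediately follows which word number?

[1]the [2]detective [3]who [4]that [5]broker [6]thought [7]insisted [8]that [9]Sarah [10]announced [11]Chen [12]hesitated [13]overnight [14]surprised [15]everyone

The displaced element is "the detective" (word 2).
It is linked across 1 clause boundary (Ø).
It functions as the subject of "insisted", so the gap sits immediately after word 6 ("thought").
Base order: That broker thought that the detective insisted that Sarah announced Chen hesitated overnight.

6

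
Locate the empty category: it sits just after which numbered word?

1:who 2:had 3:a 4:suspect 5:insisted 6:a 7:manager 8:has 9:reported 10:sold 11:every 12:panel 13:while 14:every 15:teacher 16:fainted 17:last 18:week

The displaced element is "who" (word 1).
It is linked across 2 clause boundaries (Ø → Ø).
It functions as the subject of "sold", so the gap sits immediately after word 9 ("reported").
Base order: A suspect had insisted a manager has reported that who sold every panel while every teacher fainted last week.

9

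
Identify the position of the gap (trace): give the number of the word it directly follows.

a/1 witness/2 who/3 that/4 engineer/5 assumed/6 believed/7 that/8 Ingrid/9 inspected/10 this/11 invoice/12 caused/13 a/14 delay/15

6

The displaced element is "a witness" (word 2).
It is linked across 1 clause boundary (Ø).
It functions as the subject of "believed", so the gap sits immediately after word 6 ("assumed").
Base order: That engineer assumed that a witness believed that Ingrid inspected this invoice.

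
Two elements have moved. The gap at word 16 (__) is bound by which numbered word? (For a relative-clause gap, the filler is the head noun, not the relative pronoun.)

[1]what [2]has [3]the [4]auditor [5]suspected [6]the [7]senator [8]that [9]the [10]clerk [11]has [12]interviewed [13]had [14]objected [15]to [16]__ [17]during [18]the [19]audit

1

The marked gap is the object of the preposition "to" of "objected".
Its filler is the fronted wh-phrase "what", at word 1.
(The other dependency links word 7 to a gap after word 12.)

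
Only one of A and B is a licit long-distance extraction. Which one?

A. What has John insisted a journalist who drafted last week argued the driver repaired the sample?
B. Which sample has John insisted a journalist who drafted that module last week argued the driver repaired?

B

In A, the wh-phrase is extracted from inside a complex-NP island (relative clause) (introduced by "who"), which blocks movement.
In B, the extraction path crosses only that-complement boundaries, which are transparent.
So B is grammatical.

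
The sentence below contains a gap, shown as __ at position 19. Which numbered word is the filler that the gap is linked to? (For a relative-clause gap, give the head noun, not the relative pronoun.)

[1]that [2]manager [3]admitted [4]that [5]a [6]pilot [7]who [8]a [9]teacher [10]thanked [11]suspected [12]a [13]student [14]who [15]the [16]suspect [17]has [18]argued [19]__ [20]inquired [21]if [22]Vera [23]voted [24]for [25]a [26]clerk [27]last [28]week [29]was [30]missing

13

The gap at 19 is the subject of "inquired", inside a relative clause.
The relative pronoun is "who" (word 14); it is bound by the head noun immediately before it.
Its filler is the head noun "student", at word 13.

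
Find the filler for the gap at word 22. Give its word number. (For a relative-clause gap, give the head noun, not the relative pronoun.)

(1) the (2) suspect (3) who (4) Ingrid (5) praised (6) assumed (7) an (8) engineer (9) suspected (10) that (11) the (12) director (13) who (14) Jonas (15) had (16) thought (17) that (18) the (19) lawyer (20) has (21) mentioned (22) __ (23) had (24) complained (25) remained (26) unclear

The gap at 22 is the subject of "complained", inside a relative clause.
The relative pronoun is "who" (word 13); it is bound by the head noun immediately before it.
Its filler is the head noun "director", at word 12.

12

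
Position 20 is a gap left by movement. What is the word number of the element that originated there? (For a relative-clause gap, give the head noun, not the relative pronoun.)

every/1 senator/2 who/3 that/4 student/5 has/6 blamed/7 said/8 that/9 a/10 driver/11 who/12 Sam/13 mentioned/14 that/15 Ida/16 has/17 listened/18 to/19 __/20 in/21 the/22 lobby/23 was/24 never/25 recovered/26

11

The gap at 20 is the prepositional object of "listened", inside a relative clause.
The relative pronoun is "who" (word 12); it is bound by the head noun immediately before it.
Its filler is the head noun "driver", at word 11.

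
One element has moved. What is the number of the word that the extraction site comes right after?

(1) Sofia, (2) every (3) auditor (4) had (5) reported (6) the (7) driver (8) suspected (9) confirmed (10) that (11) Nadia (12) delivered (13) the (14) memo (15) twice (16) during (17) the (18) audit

The displaced element is "Sofia" (word 1).
It is linked across 2 clause boundaries (Ø → Ø).
It functions as the subject of "confirmed", so the gap sits immediately after word 8 ("suspected").
Base order: Every auditor had reported the driver suspected that Sofia confirmed that Nadia delivered the memo twice during the audit.

8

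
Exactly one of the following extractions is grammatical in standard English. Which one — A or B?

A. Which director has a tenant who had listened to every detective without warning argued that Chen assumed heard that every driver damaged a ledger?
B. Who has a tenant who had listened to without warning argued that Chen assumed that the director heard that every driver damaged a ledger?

In B, the wh-phrase is extracted from inside a complex-NP island (relative clause) (introduced by "who"), which blocks movement.
In A, the extraction path crosses only that-complement boundaries, which are transparent.
So A is grammatical.

A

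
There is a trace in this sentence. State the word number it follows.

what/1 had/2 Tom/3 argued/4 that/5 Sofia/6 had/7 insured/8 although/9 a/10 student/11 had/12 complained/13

The displaced element is "what" (word 1).
It is linked across 1 clause boundary (that).
It functions as the direct object of "insured", so the gap sits immediately after word 8 ("insured").
Base order: Tom had argued that Sofia had insured what although a student had complained.

8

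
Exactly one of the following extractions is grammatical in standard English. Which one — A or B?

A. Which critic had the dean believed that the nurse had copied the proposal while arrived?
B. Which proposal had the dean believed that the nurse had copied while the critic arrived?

In A, the wh-phrase is extracted from inside an adjunct island (introduced by "while"), which blocks movement.
In B, the extraction path crosses only that-complement boundaries, which are transparent.
So B is grammatical.

B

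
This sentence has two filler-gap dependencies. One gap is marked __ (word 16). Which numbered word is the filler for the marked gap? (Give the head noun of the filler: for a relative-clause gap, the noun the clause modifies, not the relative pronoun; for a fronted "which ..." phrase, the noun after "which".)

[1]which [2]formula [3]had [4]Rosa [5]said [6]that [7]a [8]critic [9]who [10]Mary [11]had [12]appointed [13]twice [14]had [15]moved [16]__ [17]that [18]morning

The marked gap is the direct object of "moved".
Its filler is the fronted wh-phrase "which formula", at word 2.
(The other dependency links word 8 to a gap after word 12.)

2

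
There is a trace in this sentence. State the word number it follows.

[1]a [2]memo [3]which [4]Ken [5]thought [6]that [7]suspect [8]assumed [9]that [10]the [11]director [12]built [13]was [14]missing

12

The displaced element is "a memo" (word 2).
It is linked across 2 clause boundaries (Ø → that).
It functions as the direct object of "built", so the gap sits immediately after word 12 ("built").
Base order: Ken thought that suspect assumed that the director built a memo.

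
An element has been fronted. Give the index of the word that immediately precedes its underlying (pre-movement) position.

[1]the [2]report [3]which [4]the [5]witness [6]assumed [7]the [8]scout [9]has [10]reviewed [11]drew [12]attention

The displaced element is "the report" (word 2).
It is linked across 1 clause boundary (Ø).
It functions as the direct object of "reviewed", so the gap sits immediately after word 10 ("reviewed").
Base order: The witness assumed the scout has reviewed the report.

10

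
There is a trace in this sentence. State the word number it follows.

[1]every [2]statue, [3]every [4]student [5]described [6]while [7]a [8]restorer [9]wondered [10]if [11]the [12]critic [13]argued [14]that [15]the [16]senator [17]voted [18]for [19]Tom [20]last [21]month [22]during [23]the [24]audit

5

The displaced element is "every statue" (word 2).
It functions as the direct object of "described", so the gap sits immediately after word 5 ("described").
Base order: Every student described every statue while a restorer wondered if the critic argued that the senator voted for Tom last month during the audit.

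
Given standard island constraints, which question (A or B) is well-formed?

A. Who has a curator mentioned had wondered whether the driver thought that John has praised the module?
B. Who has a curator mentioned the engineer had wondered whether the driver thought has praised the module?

In B, the wh-phrase is extracted from inside a wh-island (introduced by "whether"), which blocks movement.
In A, the extraction path crosses only that-complement boundaries, which are transparent.
So A is grammatical.

A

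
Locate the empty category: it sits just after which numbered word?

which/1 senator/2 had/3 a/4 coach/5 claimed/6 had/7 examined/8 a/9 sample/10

6

The displaced element is "which senator" (word 2).
It is linked across 1 clause boundary (Ø).
It functions as the subject of "examined", so the gap sits immediately after word 6 ("claimed").
Base order: A coach had claimed that which senator had examined a sample.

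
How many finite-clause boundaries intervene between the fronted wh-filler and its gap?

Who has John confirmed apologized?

1

"who" is extracted from the subject of "apologized".
Boundaries crossed, outermost first: [Ø] — 1 in total.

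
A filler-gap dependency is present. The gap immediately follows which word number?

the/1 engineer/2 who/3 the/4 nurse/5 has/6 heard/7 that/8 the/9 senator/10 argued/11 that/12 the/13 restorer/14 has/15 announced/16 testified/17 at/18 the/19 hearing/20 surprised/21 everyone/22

The displaced element is "the engineer" (word 2).
It is linked across 3 clause boundaries (that → that → Ø).
It functions as the subject of "testified", so the gap sits immediately after word 16 ("announced").
Base order: The nurse has heard that the senator argued that the restorer has announced that the engineer testified at the hearing.

16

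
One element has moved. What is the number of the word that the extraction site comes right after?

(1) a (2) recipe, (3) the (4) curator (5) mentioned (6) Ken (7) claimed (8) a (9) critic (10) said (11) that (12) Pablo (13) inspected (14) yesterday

13

The displaced element is "a recipe" (word 2).
It is linked across 3 clause boundaries (Ø → Ø → that).
It functions as the direct object of "inspected", so the gap sits immediately after word 13 ("inspected").
Base order: The curator mentioned Ken claimed a critic said that Pablo inspected a recipe yesterday.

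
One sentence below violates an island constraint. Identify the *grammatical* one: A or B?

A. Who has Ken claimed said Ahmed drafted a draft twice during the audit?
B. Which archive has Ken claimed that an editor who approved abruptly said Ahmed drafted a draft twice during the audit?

In B, the wh-phrase is extracted from inside a complex-NP island (relative clause) (introduced by "who"), which blocks movement.
In A, the extraction path crosses only that-complement boundaries, which are transparent.
So A is grammatical.

A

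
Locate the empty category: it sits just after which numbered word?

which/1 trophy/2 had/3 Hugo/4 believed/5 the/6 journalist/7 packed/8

The displaced element is "which trophy" (word 2).
It is linked across 1 clause boundary (Ø).
It functions as the direct object of "packed", so the gap sits immediately after word 8 ("packed").
Base order: Hugo had believed the journalist packed which trophy.

8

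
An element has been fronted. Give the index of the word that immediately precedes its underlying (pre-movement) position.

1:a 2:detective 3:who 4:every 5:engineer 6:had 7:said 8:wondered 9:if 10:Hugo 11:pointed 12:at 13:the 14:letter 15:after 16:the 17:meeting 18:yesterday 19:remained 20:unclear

The displaced element is "a detective" (word 2).
It is linked across 1 clause boundary (Ø).
It functions as the subject of "wondered", so the gap sits immediately after word 7 ("said").
Base order: Every engineer had said a detective wondered if Hugo pointed at the letter after the meeting yesterday.

7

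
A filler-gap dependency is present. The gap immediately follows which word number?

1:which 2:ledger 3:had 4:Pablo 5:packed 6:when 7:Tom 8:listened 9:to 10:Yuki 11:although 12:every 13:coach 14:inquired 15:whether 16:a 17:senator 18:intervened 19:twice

The displaced element is "which ledger" (word 2).
It functions as the direct object of "packed", so the gap sits immediately after word 5 ("packed").
Base order: Pablo had packed which ledger when Tom listened to Yuki although every coach inquired whether a senator intervened twice.

5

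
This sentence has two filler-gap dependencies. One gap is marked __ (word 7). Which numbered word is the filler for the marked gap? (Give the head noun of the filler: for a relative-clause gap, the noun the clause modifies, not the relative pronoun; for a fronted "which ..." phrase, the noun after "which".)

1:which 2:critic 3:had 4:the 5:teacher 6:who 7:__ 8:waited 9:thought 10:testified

5

The marked gap is inside the relative clause, the subject of "waited".
Its filler is the head noun "teacher" (via "who"), at word 5.
(The other dependency links word 2 to a gap after word 9.)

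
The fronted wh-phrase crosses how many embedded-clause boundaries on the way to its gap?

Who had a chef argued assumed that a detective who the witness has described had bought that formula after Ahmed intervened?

"who" is extracted from the subject of "assumed".
Boundaries crossed, outermost first: [Ø] — 1 in total.

1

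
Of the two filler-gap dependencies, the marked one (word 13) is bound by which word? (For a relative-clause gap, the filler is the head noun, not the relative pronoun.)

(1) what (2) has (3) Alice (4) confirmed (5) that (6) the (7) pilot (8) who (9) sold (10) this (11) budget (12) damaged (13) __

The marked gap is the direct object of "damaged".
Its filler is the fronted wh-phrase "what", at word 1.
(The other dependency links word 7 to a gap after word 8.)

1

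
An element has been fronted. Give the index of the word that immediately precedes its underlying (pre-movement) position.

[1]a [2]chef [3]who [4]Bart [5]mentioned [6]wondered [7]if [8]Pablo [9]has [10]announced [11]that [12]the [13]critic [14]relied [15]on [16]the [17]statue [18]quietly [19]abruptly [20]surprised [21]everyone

The displaced element is "a chef" (word 2).
It is linked across 1 clause boundary (Ø).
It functions as the subject of "wondered", so the gap sits immediately after word 5 ("mentioned").
Base order: Bart mentioned a chef wondered if Pablo has announced that the critic relied on the statue quietly abruptly.

5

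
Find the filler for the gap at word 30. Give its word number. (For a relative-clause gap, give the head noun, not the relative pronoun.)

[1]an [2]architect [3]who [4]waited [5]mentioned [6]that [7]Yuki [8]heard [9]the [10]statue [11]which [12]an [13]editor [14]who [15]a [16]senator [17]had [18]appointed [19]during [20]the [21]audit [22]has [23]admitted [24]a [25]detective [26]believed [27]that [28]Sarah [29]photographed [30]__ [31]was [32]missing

10

The gap at 30 is the object of "photographed", inside a relative clause.
The relative pronoun is "which" (word 11); it is bound by the head noun immediately before it.
Its filler is the head noun "statue", at word 10.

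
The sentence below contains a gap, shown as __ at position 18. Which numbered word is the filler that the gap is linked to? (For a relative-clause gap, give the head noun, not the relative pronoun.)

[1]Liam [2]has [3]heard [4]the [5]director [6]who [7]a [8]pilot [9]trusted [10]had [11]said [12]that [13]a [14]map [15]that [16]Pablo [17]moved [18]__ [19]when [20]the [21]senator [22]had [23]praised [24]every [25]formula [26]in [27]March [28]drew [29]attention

14

The gap at 18 is the object of "moved", inside a relative clause.
The relative pronoun is "that" (word 15); it is bound by the head noun immediately before it.
Its filler is the head noun "map", at word 14.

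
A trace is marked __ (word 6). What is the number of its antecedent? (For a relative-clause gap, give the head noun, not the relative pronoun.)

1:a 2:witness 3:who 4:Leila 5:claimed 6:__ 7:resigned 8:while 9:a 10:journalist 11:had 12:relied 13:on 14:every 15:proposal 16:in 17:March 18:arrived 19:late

The gap at 6 is the subject of "resigned", inside a relative clause.
The relative pronoun is "who" (word 3); it is bound by the head noun immediately before it.
Its filler is the head noun "witness", at word 2.

2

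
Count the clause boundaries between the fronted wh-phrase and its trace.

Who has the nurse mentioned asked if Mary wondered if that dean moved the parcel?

1

"who" is extracted from the subject of "asked".
Boundaries crossed, outermost first: [Ø] — 1 in total.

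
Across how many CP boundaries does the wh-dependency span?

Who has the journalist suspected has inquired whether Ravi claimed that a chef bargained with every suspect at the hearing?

1

"who" is extracted from the subject of "inquired".
Boundaries crossed, outermost first: [Ø] — 1 in total.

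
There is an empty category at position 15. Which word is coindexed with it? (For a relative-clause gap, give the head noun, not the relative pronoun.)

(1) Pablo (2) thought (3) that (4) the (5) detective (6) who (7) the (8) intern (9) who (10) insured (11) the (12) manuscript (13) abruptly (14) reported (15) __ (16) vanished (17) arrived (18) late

The gap at 15 is the subject of "vanished", inside a relative clause.
The relative pronoun is "who" (word 6); it is bound by the head noun immediately before it.
Its filler is the head noun "detective", at word 5.

5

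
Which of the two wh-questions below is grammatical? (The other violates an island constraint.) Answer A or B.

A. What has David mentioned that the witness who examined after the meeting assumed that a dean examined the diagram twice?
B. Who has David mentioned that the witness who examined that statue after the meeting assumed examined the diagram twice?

B

In A, the wh-phrase is extracted from inside a complex-NP island (relative clause) (introduced by "who"), which blocks movement.
In B, the extraction path crosses only that-complement boundaries, which are transparent.
So B is grammatical.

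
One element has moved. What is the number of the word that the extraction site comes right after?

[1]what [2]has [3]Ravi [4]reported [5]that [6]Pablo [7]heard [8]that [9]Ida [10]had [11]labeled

The displaced element is "what" (word 1).
It is linked across 2 clause boundaries (that → that).
It functions as the direct object of "labeled", so the gap sits immediately after word 11 ("labeled").
Base order: Ravi has reported that Pablo heard that Ida had labeled what.

11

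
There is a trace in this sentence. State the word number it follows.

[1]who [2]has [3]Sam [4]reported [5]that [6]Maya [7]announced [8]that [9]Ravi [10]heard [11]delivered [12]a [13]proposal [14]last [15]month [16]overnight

The displaced element is "who" (word 1).
It is linked across 3 clause boundaries (that → that → Ø).
It functions as the subject of "delivered", so the gap sits immediately after word 10 ("heard").
Base order: Sam has reported that Maya announced that Ravi heard who delivered a proposal last month overnight.

10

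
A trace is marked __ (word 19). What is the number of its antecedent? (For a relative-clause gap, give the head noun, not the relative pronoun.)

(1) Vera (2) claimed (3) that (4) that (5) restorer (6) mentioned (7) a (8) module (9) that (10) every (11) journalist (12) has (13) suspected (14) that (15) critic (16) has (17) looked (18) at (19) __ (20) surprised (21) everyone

The gap at 19 is the prepositional object of "looked", inside a relative clause.
The relative pronoun is "that" (word 9); it is bound by the head noun immediately before it.
Its filler is the head noun "module", at word 8.

8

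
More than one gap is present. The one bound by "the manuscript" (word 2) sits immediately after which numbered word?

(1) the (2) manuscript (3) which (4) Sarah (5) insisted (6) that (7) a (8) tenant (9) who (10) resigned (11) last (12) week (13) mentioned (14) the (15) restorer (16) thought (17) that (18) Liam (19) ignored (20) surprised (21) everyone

19

The displaced element is "the manuscript" (word 2).
It is linked across 3 clause boundaries (that → Ø → that).
It functions as the direct object of "ignored", so the gap sits immediately after word 19 ("ignored").
Base order: Sarah insisted that a tenant who resigned last week mentioned the restorer thought that Liam ignored the manuscript.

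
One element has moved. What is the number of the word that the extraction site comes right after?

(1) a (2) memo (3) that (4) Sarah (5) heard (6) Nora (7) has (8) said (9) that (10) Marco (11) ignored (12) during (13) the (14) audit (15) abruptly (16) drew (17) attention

The displaced element is "a memo" (word 2).
It is linked across 2 clause boundaries (Ø → that).
It functions as the direct object of "ignored", so the gap sits immediately after word 11 ("ignored").
Base order: Sarah heard Nora has said that Marco ignored a memo during the audit abruptly.

11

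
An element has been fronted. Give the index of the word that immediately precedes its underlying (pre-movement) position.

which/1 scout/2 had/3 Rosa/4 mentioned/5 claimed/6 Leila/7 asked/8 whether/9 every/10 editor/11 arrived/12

5

The displaced element is "which scout" (word 2).
It is linked across 1 clause boundary (Ø).
It functions as the subject of "claimed", so the gap sits immediately after word 5 ("mentioned").
Base order: Rosa had mentioned that which scout claimed Leila asked whether every editor arrived.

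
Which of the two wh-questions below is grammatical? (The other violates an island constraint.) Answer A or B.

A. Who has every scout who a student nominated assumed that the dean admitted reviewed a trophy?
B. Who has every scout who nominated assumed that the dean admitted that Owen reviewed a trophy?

In B, the wh-phrase is extracted from inside a complex-NP island (relative clause) (introduced by "who"), which blocks movement.
In A, the extraction path crosses only that-complement boundaries, which are transparent.
So A is grammatical.

A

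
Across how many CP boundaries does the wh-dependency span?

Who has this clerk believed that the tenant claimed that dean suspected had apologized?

3

"who" is extracted from the subject of "apologized".
Boundaries crossed, outermost first: [that], [Ø], [Ø] — 3 in total.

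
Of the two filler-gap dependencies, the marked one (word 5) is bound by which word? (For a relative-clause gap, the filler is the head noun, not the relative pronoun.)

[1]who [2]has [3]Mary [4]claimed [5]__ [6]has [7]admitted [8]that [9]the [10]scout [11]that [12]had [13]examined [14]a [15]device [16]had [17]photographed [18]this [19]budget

1

The marked gap is the subject of "admitted".
Its filler is the fronted wh-phrase "who", at word 1.
(The other dependency links word 10 to a gap after word 11.)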